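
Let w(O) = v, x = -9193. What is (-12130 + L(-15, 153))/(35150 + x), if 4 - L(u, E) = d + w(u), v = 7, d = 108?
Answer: -12241/25957 ≈ -0.47159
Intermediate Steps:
w(O) = 7
L(u, E) = -111 (L(u, E) = 4 - (108 + 7) = 4 - 1*115 = 4 - 115 = -111)
(-12130 + L(-15, 153))/(35150 + x) = (-12130 - 111)/(35150 - 9193) = -12241/25957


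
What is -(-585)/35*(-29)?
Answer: -3393/7 ≈ -484.71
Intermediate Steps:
-(-585)/35*(-29) = -13*(-9/7)*(-29) = (117/7)*(-29) = -3393/7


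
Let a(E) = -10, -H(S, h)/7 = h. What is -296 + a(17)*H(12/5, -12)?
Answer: -1136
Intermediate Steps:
H(S, h) = -7*h
-296 + a(17)*H(12/5, -12) = -296 - (-70)*(-12) = -296 - 10*84 = -296 - 840 = -1136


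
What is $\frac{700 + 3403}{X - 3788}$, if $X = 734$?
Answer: $- \frac{4103}{3054} \approx -1.3435$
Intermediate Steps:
$\frac{700 + 3403}{X - 3788} = \frac{700 + 3403}{734 - 3788} = \frac{4103}{-3054} = 4103 \left(- \frac{1}{3054}\right) = - \frac{4103}{3054}$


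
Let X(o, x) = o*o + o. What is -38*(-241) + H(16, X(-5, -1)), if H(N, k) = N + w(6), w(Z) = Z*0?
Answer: 9174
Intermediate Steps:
w(Z) = 0
X(o, x) = o + o² (X(o, x) = o² + o = o + o²)
H(N, k) = N (H(N, k) = N + 0 = N)
-38*(-241) + H(16, X(-5, -1)) = -38*(-241) + 16 = 9158 + 16 = 9174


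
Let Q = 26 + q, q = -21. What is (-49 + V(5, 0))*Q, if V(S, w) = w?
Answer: -245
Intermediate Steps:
Q = 5 (Q = 26 - 21 = 5)
(-49 + V(5, 0))*Q = (-49 + 0)*5 = -49*5 = -245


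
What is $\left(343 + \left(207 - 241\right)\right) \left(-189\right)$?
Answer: $-58401$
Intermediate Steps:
$\left(343 + \left(207 - 241\right)\right) \left(-189\right) = \left(343 - 34\right) \left(-189\right) = 309 \left(-189\right) = -58401$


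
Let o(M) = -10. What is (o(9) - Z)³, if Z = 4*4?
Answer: -17576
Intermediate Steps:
Z = 16
(o(9) - Z)³ = (-10 - 1*16)³ = (-10 - 16)³ = (-26)³ = -17576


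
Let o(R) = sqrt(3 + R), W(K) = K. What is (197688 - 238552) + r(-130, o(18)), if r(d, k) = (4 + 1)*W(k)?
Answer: -40864 + 5*sqrt(21) ≈ -40841.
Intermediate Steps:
r(d, k) = 5*k (r(d, k) = (4 + 1)*k = 5*k)
(197688 - 238552) + r(-130, o(18)) = (197688 - 238552) + 5*sqrt(3 + 18) = -40864 + 5*sqrt(21)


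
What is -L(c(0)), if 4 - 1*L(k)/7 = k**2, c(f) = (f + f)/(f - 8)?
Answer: -28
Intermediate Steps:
c(f) = 2*f/(-8 + f) (c(f) = (2*f)/(-8 + f) = 2*f/(-8 + f))
L(k) = 28 - 7*k**2
-L(c(0)) = -(28 - 7*(2*0/(-8 + 0))**2) = -(28 - 7*(2*0/(-8))**2) = -(28 - 7*(2*0*(-1/8))**2) = -(28 - 7*0**2) = -(28 - 7*0) = -(28 + 0) = -1*28 = -28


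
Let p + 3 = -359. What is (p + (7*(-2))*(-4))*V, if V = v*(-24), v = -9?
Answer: -66096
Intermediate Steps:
p = -362 (p = -3 - 359 = -362)
V = 216 (V = -9*(-24) = 216)
(p + (7*(-2))*(-4))*V = (-362 + (7*(-2))*(-4))*216 = (-362 - 14*(-4))*216 = (-362 + 56)*216 = -306*216 = -66096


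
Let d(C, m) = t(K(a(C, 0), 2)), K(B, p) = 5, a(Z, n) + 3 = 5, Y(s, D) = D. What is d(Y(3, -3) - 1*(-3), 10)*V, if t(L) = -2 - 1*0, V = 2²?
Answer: -8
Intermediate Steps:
V = 4
a(Z, n) = 2 (a(Z, n) = -3 + 5 = 2)
t(L) = -2 (t(L) = -2 + 0 = -2)
d(C, m) = -2
d(Y(3, -3) - 1*(-3), 10)*V = -2*4 = -8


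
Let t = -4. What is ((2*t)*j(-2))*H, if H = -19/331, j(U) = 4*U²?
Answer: 2432/331 ≈ 7.3474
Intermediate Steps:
H = -19/331 (H = -19*1/331 = -19/331 ≈ -0.057402)
((2*t)*j(-2))*H = ((2*(-4))*(4*(-2)²))*(-19/331) = -32*4*(-19/331) = -8*16*(-19/331) = -128*(-19/331) = 2432/331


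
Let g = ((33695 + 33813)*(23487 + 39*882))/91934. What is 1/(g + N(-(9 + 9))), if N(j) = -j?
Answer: 45967/1954677696 ≈ 2.3516e-5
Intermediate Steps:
g = 1953850290/45967 (g = (67508*(23487 + 34398))*(1/91934) = (67508*57885)*(1/91934) = 3907700580*(1/91934) = 1953850290/45967 ≈ 42506.)
1/(g + N(-(9 + 9))) = 1/(1953850290/45967 - (-1)*(9 + 9)) = 1/(1953850290/45967 - (-1)*18) = 1/(1953850290/45967 - 1*(-18)) = 1/(1953850290/45967 + 18) = 1/(1954677696/45967) = 45967/1954677696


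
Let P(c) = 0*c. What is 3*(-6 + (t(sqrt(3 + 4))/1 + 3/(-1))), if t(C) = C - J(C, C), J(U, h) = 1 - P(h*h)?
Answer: -30 + 3*sqrt(7) ≈ -22.063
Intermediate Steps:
P(c) = 0
J(U, h) = 1 (J(U, h) = 1 - 1*0 = 1 + 0 = 1)
t(C) = -1 + C (t(C) = C - 1*1 = C - 1 = -1 + C)
3*(-6 + (t(sqrt(3 + 4))/1 + 3/(-1))) = 3*(-6 + ((-1 + sqrt(3 + 4))/1 + 3/(-1))) = 3*(-6 + ((-1 + sqrt(7))*1 + 3*(-1))) = 3*(-6 + ((-1 + sqrt(7)) - 3)) = 3*(-6 + (-4 + sqrt(7))) = 3*(-10 + sqrt(7)) = -30 + 3*sqrt(7)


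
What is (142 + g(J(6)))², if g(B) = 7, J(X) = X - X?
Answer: 22201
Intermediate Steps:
J(X) = 0
(142 + g(J(6)))² = (142 + 7)² = 149² = 22201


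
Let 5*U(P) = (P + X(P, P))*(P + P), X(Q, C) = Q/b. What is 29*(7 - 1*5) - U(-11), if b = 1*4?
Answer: -5/2 ≈ -2.5000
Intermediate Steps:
b = 4
X(Q, C) = Q/4
U(P) = P²/2 (U(P) = ((P + P/4)*(P + P))/5 = ((5*P/4)*(2*P))/5 = (5*P²/2)/5 = P²/2)
29*(7 - 1*5) - U(-11) = 29*(7 - 1*5) - (-11)²/2 = 29*(7 - 5) - 121/2 = 29*2 - 1*121/2 = 58 - 121/2 = -5/2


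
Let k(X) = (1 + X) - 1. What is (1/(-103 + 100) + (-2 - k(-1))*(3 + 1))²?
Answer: 169/9 ≈ 18.778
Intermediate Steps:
k(X) = X
(1/(-103 + 100) + (-2 - k(-1))*(3 + 1))² = (1/(-103 + 100) + (-2 - 1*(-1))*(3 + 1))² = (1/(-3) + (-2 + 1)*4)² = (-⅓ - 1*4)² = (-⅓ - 4)² = (-13/3)² = 169/9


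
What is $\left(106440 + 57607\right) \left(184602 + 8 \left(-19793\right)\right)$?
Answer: $4307546126$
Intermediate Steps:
$\left(106440 + 57607\right) \left(184602 + 8 \left(-19793\right)\right) = 164047 \left(184602 - 158344\right) = 164047 \cdot 26258 = 4307546126$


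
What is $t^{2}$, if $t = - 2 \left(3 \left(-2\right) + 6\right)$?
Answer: $0$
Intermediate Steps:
$t = 0$ ($t = - 2 \left(-6 + 6\right) = \left(-2\right) 0 = 0$)
$t^{2} = 0^{2} = 0$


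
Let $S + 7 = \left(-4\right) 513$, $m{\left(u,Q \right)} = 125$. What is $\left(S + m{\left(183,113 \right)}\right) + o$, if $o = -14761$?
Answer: $-16695$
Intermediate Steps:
$S = -2059$ ($S = -7 - 2052 = -2059$)
$\left(S + m{\left(183,113 \right)}\right) + o = \left(-2059 + 125\right) - 14761 = -1934 - 14761 = -16695$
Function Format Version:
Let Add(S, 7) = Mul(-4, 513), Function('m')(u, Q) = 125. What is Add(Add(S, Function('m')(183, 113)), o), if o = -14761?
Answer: -16695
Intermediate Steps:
S = -2059 (S = Add(-7, Mul(-4, 513)) = Add(-7, -2052) = -2059)
Add(Add(S, Function('m')(183, 113)), o) = Add(Add(-2059, 125), -14761) = Add(-1934, -14761) = -16695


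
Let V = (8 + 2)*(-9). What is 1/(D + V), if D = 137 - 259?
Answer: -1/212 ≈ -0.0047170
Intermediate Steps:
D = -122
V = -90 (V = 10*(-9) = -90)
1/(D + V) = 1/(-122 - 90) = 1/(-212) = -1/212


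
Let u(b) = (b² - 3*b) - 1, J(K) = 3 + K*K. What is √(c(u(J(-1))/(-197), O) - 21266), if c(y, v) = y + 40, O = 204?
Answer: 5*I*√32950417/197 ≈ 145.69*I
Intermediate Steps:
J(K) = 3 + K²
u(b) = -1 + b² - 3*b
c(y, v) = 40 + y
√(c(u(J(-1))/(-197), O) - 21266) = √((40 + (-1 + (3 + (-1)²)² - 3*(3 + (-1)²))/(-197)) - 21266) = √((40 + (-1 + (3 + 1)² - 3*(3 + 1))*(-1/197)) - 21266) = √((40 + (-1 + 4² - 3*4)*(-1/197)) - 21266) = √((40 + (-1 + 16 - 12)*(-1/197)) - 21266) = √((40 + 3*(-1/197)) - 21266) = √((40 - 3/197) - 21266) = √(7877/197 - 21266) = √(-4181525/197) = 5*I*√32950417/197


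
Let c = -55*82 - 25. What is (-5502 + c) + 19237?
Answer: 9200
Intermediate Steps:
c = -4535 (c = -4510 - 25 = -4535)
(-5502 + c) + 19237 = (-5502 - 4535) + 19237 = -10037 + 19237 = 9200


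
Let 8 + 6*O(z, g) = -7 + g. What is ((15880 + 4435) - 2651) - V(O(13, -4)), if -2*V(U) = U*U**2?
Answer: 7623989/432 ≈ 17648.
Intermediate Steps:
O(z, g) = -5/2 + g/6 (O(z, g) = -4/3 + (-7 + g)/6 = -4/3 + (-7/6 + g/6) = -5/2 + g/6)
V(U) = -U**3/2 (V(U) = -U*U**2/2 = -U**3/2)
((15880 + 4435) - 2651) - V(O(13, -4)) = ((15880 + 4435) - 2651) - (-1)*(-5/2 + (1/6)*(-4))**3/2 = (20315 - 2651) - (-1)*(-5/2 - 2/3)**3/2 = 17664 - (-1)*(-19/6)**3/2 = 17664 - (-1)*(-6859)/(2*216) = 17664 - 1*6859/432 = 17664 - 6859/432 = 7623989/432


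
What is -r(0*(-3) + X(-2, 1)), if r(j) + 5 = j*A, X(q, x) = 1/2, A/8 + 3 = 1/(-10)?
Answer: 87/5 ≈ 17.400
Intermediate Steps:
A = -124/5 (A = -24 + 8/(-10) = -24 + 8*(-⅒) = -24 - ⅘ = -124/5 ≈ -24.800)
X(q, x) = ½
r(j) = -5 - 124*j/5 (r(j) = -5 + j*(-124/5) = -5 - 124*j/5)
-r(0*(-3) + X(-2, 1)) = -(-5 - 124*(0*(-3) + ½)/5) = -(-5 - 124*(0 + ½)/5) = -(-5 - 124/5*½) = -(-5 - 62/5) = -1*(-87/5) = 87/5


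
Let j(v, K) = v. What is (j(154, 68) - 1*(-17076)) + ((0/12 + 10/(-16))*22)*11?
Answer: 68315/4 ≈ 17079.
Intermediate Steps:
(j(154, 68) - 1*(-17076)) + ((0/12 + 10/(-16))*22)*11 = (154 - 1*(-17076)) + ((0/12 + 10/(-16))*22)*11 = (154 + 17076) + ((0*(1/12) + 10*(-1/16))*22)*11 = 17230 + ((0 - 5/8)*22)*11 = 17230 - 5/8*22*11 = 17230 - 55/4*11 = 17230 - 605/4 = 68315/4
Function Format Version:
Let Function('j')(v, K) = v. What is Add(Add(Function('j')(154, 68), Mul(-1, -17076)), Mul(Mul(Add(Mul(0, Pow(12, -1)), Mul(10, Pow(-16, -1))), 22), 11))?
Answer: Rational(68315, 4) ≈ 17079.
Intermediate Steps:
Add(Add(Function('j')(154, 68), Mul(-1, -17076)), Mul(Mul(Add(Mul(0, Pow(12, -1)), Mul(10, Pow(-16, -1))), 22), 11)) = Add(Add(154, Mul(-1, -17076)), Mul(Mul(Add(Mul(0, Pow(12, -1)), Mul(10, Pow(-16, -1))), 22), 11)) = Add(Add(154, 17076), Mul(Mul(Add(Mul(0, Rational(1, 12)), Mul(10, Rational(-1, 16))), 22), 11)) = Add(17230, Mul(Mul(Add(0, Rational(-5, 8)), 22), 11)) = Add(17230, Mul(Mul(Rational(-5, 8), 22), 11)) = Add(17230, Mul(Rational(-55, 4), 11)) = Add(17230, Rational(-605, 4)) = Rational(68315, 4)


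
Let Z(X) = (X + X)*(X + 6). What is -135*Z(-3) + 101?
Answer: 2531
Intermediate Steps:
Z(X) = 2*X*(6 + X) (Z(X) = (2*X)*(6 + X) = 2*X*(6 + X))
-135*Z(-3) + 101 = -270*(-3)*(6 - 3) + 101 = -270*(-3)*3 + 101 = -135*(-18) + 101 = 2430 + 101 = 2531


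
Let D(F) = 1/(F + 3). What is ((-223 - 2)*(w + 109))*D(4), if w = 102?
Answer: -47475/7 ≈ -6782.1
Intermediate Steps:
D(F) = 1/(3 + F)
((-223 - 2)*(w + 109))*D(4) = ((-223 - 2)*(102 + 109))/(3 + 4) = -225*211/7 = -47475*⅐ = -47475/7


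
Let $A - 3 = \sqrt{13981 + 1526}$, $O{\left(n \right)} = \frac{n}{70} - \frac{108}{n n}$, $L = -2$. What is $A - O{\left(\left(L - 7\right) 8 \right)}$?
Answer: $\frac{6803}{1680} + 3 \sqrt{1723} \approx 128.58$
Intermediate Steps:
$O{\left(n \right)} = - \frac{108}{n^{2}} + \frac{n}{70}$ ($O{\left(n \right)} = n \frac{1}{70} - \frac{108}{n^{2}} = \frac{n}{70} - \frac{108}{n^{2}} = - \frac{108}{n^{2}} + \frac{n}{70}$)
$A = 3 + 3 \sqrt{1723}$ ($A = 3 + \sqrt{13981 + 1526} = 3 + \sqrt{15507} = 3 + 3 \sqrt{1723} \approx 127.53$)
$A - O{\left(\left(L - 7\right) 8 \right)} = \left(3 + 3 \sqrt{1723}\right) - \left(- \frac{108}{64 \left(-2 - 7\right)^{2}} + \frac{\left(-2 - 7\right) 8}{70}\right) = \left(3 + 3 \sqrt{1723}\right) - \left(- \frac{108}{5184} + \frac{\left(-9\right) 8}{70}\right) = \left(3 + 3 \sqrt{1723}\right) - \left(- \frac{108}{5184} + \frac{1}{70} \left(-72\right)\right) = \left(3 + 3 \sqrt{1723}\right) - \left(\left(-108\right) \frac{1}{5184} - \frac{36}{35}\right) = \left(3 + 3 \sqrt{1723}\right) - \left(- \frac{1}{48} - \frac{36}{35}\right) = \left(3 + 3 \sqrt{1723}\right) - - \frac{1763}{1680} = \left(3 + 3 \sqrt{1723}\right) + \frac{1763}{1680} = \frac{6803}{1680} + 3 \sqrt{1723}$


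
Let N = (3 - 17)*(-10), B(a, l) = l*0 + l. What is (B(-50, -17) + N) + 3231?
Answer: 3354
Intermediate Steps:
B(a, l) = l (B(a, l) = 0 + l = l)
N = 140 (N = -14*(-10) = 140)
(B(-50, -17) + N) + 3231 = (-17 + 140) + 3231 = 123 + 3231 = 3354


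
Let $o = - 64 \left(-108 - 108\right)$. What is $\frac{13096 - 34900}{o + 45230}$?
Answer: $- \frac{10902}{29527} \approx -0.36922$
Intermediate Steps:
$o = 13824$ ($o = \left(-64\right) \left(-216\right) = 13824$)
$\frac{13096 - 34900}{o + 45230} = \frac{13096 - 34900}{13824 + 45230} = - \frac{21804}{59054} = \left(-21804\right) \frac{1}{59054} = - \frac{10902}{29527}$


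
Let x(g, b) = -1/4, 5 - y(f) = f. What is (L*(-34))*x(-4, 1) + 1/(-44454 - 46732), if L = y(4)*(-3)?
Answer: -1162622/45593 ≈ -25.500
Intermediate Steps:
y(f) = 5 - f
x(g, b) = -¼ (x(g, b) = -1*¼ = -¼)
L = -3 (L = (5 - 1*4)*(-3) = (5 - 4)*(-3) = 1*(-3) = -3)
(L*(-34))*x(-4, 1) + 1/(-44454 - 46732) = -3*(-34)*(-¼) + 1/(-44454 - 46732) = 102*(-¼) + 1/(-91186) = -51/2 - 1/91186 = -1162622/45593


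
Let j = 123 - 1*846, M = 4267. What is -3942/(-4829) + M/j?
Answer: -17755277/3491367 ≈ -5.0855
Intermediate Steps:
j = -723 (j = 123 - 846 = -723)
-3942/(-4829) + M/j = -3942/(-4829) + 4267/(-723) = -3942*(-1/4829) + 4267*(-1/723) = 3942/4829 - 4267/723 = -17755277/3491367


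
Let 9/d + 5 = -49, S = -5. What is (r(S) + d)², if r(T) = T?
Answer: 961/36 ≈ 26.694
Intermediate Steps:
d = -⅙ (d = 9/(-5 - 49) = 9/(-54) = 9*(-1/54) = -⅙ ≈ -0.16667)
(r(S) + d)² = (-5 - ⅙)² = (-31/6)² = 961/36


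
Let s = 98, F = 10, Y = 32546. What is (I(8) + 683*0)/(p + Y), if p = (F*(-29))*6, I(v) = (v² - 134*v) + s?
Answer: -455/15403 ≈ -0.029540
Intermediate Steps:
I(v) = 98 + v² - 134*v (I(v) = (v² - 134*v) + 98 = 98 + v² - 134*v)
p = -1740 (p = (10*(-29))*6 = -290*6 = -1740)
(I(8) + 683*0)/(p + Y) = ((98 + 8² - 134*8) + 683*0)/(-1740 + 32546) = ((98 + 64 - 1072) + 0)/30806 = (-910 + 0)*(1/30806) = -910*1/30806 = -455/15403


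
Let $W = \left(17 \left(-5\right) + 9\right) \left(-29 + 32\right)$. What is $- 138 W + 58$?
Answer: $31522$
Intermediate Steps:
$W = -228$ ($W = \left(-85 + 9\right) 3 = \left(-76\right) 3 = -228$)
$- 138 W + 58 = \left(-138\right) \left(-228\right) + 58 = 31464 + 58 = 31522$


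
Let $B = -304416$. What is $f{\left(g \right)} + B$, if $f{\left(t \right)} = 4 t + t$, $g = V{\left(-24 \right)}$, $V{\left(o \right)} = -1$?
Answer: $-304421$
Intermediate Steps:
$g = -1$
$f{\left(t \right)} = 5 t$
$f{\left(g \right)} + B = 5 \left(-1\right) - 304416 = -5 - 304416 = -304421$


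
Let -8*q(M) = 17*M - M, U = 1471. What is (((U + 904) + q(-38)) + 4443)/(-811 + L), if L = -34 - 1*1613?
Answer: -3447/1229 ≈ -2.8047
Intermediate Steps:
q(M) = -2*M (q(M) = -(17*M - M)/8 = -2*M)
L = -1647 (L = -34 - 1613 = -1647)
(((U + 904) + q(-38)) + 4443)/(-811 + L) = (((1471 + 904) - 2*(-38)) + 4443)/(-811 - 1647) = ((2375 + 76) + 4443)/(-2458) = (2451 + 4443)*(-1/2458) = 6894*(-1/2458) = -3447/1229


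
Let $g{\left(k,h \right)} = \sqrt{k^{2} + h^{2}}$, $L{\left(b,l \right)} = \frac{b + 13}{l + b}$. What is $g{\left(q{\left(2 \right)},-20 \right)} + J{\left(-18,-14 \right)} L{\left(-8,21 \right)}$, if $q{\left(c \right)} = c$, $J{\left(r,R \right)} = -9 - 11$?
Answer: $- \frac{100}{13} + 2 \sqrt{101} \approx 12.407$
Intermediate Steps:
$L{\left(b,l \right)} = \frac{13 + b}{b + l}$
$J{\left(r,R \right)} = -20$ ($J{\left(r,R \right)} = -9 - 11 = -20$)
$g{\left(k,h \right)} = \sqrt{h^{2} + k^{2}}$
$g{\left(q{\left(2 \right)},-20 \right)} + J{\left(-18,-14 \right)} L{\left(-8,21 \right)} = \sqrt{\left(-20\right)^{2} + 2^{2}} - 20 \frac{13 - 8}{-8 + 21} = \sqrt{400 + 4} - 20 \cdot \frac{1}{13} \cdot 5 = \sqrt{404} - 20 \cdot \frac{1}{13} \cdot 5 = 2 \sqrt{101} - \frac{100}{13} = - \frac{100}{13} + 2 \sqrt{101}$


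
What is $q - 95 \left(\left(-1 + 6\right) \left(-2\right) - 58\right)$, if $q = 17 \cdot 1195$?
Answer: $26775$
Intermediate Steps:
$q = 20315$
$q - 95 \left(\left(-1 + 6\right) \left(-2\right) - 58\right) = 20315 - 95 \left(\left(-1 + 6\right) \left(-2\right) - 58\right) = 20315 - 95 \left(5 \left(-2\right) - 58\right) = 20315 - 95 \left(-10 - 58\right) = 20315 - 95 \left(-68\right) = 20315 - -6460 = 20315 + 6460 = 26775$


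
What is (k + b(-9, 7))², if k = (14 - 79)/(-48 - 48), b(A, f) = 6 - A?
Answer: 2265025/9216 ≈ 245.77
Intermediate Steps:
k = 65/96 (k = -65/(-96) = -65*(-1/96) = 65/96 ≈ 0.67708)
(k + b(-9, 7))² = (65/96 + (6 - 1*(-9)))² = (65/96 + (6 + 9))² = (65/96 + 15)² = (1505/96)² = 2265025/9216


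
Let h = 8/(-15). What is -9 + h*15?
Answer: -17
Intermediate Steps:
h = -8/15 (h = 8*(-1/15) = -8/15 ≈ -0.53333)
-9 + h*15 = -9 - 8/15*15 = -9 - 8 = -17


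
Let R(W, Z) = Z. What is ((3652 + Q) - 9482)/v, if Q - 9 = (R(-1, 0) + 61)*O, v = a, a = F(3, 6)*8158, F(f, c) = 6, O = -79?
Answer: -2660/12237 ≈ -0.21737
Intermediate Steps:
a = 48948 (a = 6*8158 = 48948)
v = 48948
Q = -4810 (Q = 9 + (0 + 61)*(-79) = 9 + 61*(-79) = 9 - 4819 = -4810)
((3652 + Q) - 9482)/v = ((3652 - 4810) - 9482)/48948 = (-1158 - 9482)*(1/48948) = -10640*1/48948 = -2660/12237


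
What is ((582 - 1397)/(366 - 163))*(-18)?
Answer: 14670/203 ≈ 72.266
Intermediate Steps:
((582 - 1397)/(366 - 163))*(-18) = -815/203*(-18) = 14670/203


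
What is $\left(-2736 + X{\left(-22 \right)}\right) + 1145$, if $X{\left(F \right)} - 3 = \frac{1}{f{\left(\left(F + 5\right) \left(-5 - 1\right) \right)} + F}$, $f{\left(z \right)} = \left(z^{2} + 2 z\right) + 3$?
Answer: $- \frac{16815331}{10589} \approx -1588.0$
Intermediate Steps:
$f{\left(z \right)} = 3 + z^{2} + 2 z$
$X{\left(F \right)} = 3 + \frac{1}{-57 + \left(-30 - 6 F\right)^{2} - 11 F}$ ($X{\left(F \right)} = 3 + \frac{1}{\left(3 + \left(\left(F + 5\right) \left(-5 - 1\right)\right)^{2} + 2 \left(F + 5\right) \left(-5 - 1\right)\right) + F} = 3 + \frac{1}{\left(3 + \left(\left(5 + F\right) \left(-6\right)\right)^{2} + 2 \left(5 + F\right) \left(-6\right)\right) + F} = 3 + \frac{1}{\left(3 + \left(-30 - 6 F\right)^{2} + 2 \left(-30 - 6 F\right)\right) + F} = 3 + \frac{1}{\left(3 + \left(-30 - 6 F\right)^{2} - \left(60 + 12 F\right)\right) + F} = 3 + \frac{1}{\left(-57 + \left(-30 - 6 F\right)^{2} - 12 F\right) + F} = 3 + \frac{1}{-57 + \left(-30 - 6 F\right)^{2} - 11 F}$)
$\left(-2736 + X{\left(-22 \right)}\right) + 1145 = \left(-2736 + \frac{2530 + 108 \left(-22\right)^{2} + 1047 \left(-22\right)}{843 + 36 \left(-22\right)^{2} + 349 \left(-22\right)}\right) + 1145 = \left(-2736 + \frac{2530 + 108 \cdot 484 - 23034}{843 + 36 \cdot 484 - 7678}\right) + 1145 = \left(-2736 + \frac{2530 + 52272 - 23034}{843 + 17424 - 7678}\right) + 1145 = \left(-2736 + \frac{1}{10589} \cdot 31768\right) + 1145 = \left(-2736 + \frac{31768}{10589}\right) + 1145 = - \frac{28939736}{10589} + 1145 = - \frac{16815331}{10589}$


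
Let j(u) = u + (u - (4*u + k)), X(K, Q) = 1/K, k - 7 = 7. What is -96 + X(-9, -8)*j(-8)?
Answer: -866/9 ≈ -96.222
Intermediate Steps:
k = 14 (k = 7 + 7 = 14)
j(u) = -14 - 2*u (j(u) = u + (u - (4*u + 14)) = u + (u - (14 + 4*u)) = u + (u + (-14 - 4*u)) = u + (-14 - 3*u) = -14 - 2*u)
-96 + X(-9, -8)*j(-8) = -96 + (-14 - 2*(-8))/(-9) = -96 - (-14 + 16)/9 = -96 - ⅑*2 = -96 - 2/9 = -866/9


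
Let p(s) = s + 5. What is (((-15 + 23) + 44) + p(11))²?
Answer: 4624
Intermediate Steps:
p(s) = 5 + s
(((-15 + 23) + 44) + p(11))² = (((-15 + 23) + 44) + (5 + 11))² = ((8 + 44) + 16)² = (52 + 16)² = 68² = 4624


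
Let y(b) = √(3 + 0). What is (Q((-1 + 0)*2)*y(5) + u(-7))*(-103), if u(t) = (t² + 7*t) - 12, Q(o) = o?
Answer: 1236 + 206*√3 ≈ 1592.8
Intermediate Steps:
u(t) = -12 + t² + 7*t
y(b) = √3
(Q((-1 + 0)*2)*y(5) + u(-7))*(-103) = (((-1 + 0)*2)*√3 + (-12 + (-7)² + 7*(-7)))*(-103) = ((-1*2)*√3 + (-12 + 49 - 49))*(-103) = (-2*√3 - 12)*(-103) = (-12 - 2*√3)*(-103) = 1236 + 206*√3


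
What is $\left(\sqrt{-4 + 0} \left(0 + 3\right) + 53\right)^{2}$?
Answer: $2773 + 636 i \approx 2773.0 + 636.0 i$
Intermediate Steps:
$\left(\sqrt{-4 + 0} \left(0 + 3\right) + 53\right)^{2} = \left(\sqrt{-4} \cdot 3 + 53\right)^{2} = \left(2 i 3 + 53\right)^{2} = \left(6 i + 53\right)^{2} = \left(53 + 6 i\right)^{2}$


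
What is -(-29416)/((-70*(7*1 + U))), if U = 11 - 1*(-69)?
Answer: -14708/3045 ≈ -4.8302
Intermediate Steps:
U = 80 (U = 11 + 69 = 80)
-(-29416)/((-70*(7*1 + U))) = -(-29416)/((-70*(7*1 + 80))) = -(-29416)/((-70*(7 + 80))) = -(-29416)/((-70*87)) = -(-29416)/(-6090) = -(-29416)*(-1)/6090 = -1*14708/3045 = -14708/3045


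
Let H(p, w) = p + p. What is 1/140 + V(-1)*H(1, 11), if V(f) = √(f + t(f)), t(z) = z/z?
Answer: 1/140 ≈ 0.0071429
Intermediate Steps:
t(z) = 1
H(p, w) = 2*p
V(f) = √(1 + f) (V(f) = √(f + 1) = √(1 + f))
1/140 + V(-1)*H(1, 11) = 1/140 + √(1 - 1)*(2*1) = 1/140 + √0*2 = 1/140 + 0*2 = 1/140 + 0 = 1/140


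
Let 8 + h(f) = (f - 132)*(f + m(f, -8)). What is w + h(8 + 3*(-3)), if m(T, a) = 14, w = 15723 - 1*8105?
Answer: 5881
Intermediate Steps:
w = 7618 (w = 15723 - 8105 = 7618)
h(f) = -8 + (-132 + f)*(14 + f) (h(f) = -8 + (f - 132)*(f + 14) = -8 + (-132 + f)*(14 + f))
w + h(8 + 3*(-3)) = 7618 + (-1856 + (8 + 3*(-3))² - 118*(8 + 3*(-3))) = 7618 + (-1856 + (8 - 9)² - 118*(8 - 9)) = 7618 + (-1856 + (-1)² - 118*(-1)) = 7618 + (-1856 + 1 + 118) = 7618 - 1737 = 5881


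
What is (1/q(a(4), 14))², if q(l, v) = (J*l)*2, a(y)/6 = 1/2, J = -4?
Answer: 1/576 ≈ 0.0017361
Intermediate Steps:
a(y) = 3 (a(y) = 6/2 = 6*(½) = 3)
q(l, v) = -8*l (q(l, v) = -4*l*2 = -8*l)
(1/q(a(4), 14))² = (1/(-8*3))² = (1/(-24))² = (-1/24)² = 1/576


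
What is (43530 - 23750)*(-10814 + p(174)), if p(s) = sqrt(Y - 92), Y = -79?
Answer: -213900920 + 59340*I*sqrt(19) ≈ -2.139e+8 + 2.5866e+5*I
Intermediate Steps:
p(s) = 3*I*sqrt(19) (p(s) = sqrt(-79 - 92) = sqrt(-171) = 3*I*sqrt(19))
(43530 - 23750)*(-10814 + p(174)) = (43530 - 23750)*(-10814 + 3*I*sqrt(19)) = 19780*(-10814 + 3*I*sqrt(19)) = -213900920 + 59340*I*sqrt(19)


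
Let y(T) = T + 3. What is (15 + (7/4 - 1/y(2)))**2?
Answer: 109561/400 ≈ 273.90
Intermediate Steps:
y(T) = 3 + T
(15 + (7/4 - 1/y(2)))**2 = (15 + (7/4 - 1/(3 + 2)))**2 = (15 + (7*(1/4) - 1/5))**2 = (15 + (7/4 - 1*1/5))**2 = (15 + (7/4 - 1/5))**2 = (15 + 31/20)**2 = (331/20)**2 = 109561/400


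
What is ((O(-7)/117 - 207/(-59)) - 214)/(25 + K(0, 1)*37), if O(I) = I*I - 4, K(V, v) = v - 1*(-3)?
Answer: -161152/132691 ≈ -1.2145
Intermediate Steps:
K(V, v) = 3 + v (K(V, v) = v + 3 = 3 + v)
O(I) = -4 + I² (O(I) = I² - 4 = -4 + I²)
((O(-7)/117 - 207/(-59)) - 214)/(25 + K(0, 1)*37) = (((-4 + (-7)²)/117 - 207/(-59)) - 214)/(25 + (3 + 1)*37) = (((-4 + 49)*(1/117) - 207*(-1/59)) - 214)/(25 + 4*37) = ((45*(1/117) + 207/59) - 214)/(25 + 148) = ((5/13 + 207/59) - 214)/173 = (2986/767 - 214)*(1/173) = -161152/767*1/173 = -161152/132691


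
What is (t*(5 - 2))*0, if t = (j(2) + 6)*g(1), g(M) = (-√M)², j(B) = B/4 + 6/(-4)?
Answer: 0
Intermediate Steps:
j(B) = -3/2 + B/4 (j(B) = B*(¼) + 6*(-¼) = B/4 - 3/2 = -3/2 + B/4)
g(M) = M
t = 5 (t = ((-3/2 + (¼)*2) + 6)*1 = ((-3/2 + ½) + 6)*1 = (-1 + 6)*1 = 5*1 = 5)
(t*(5 - 2))*0 = (5*(5 - 2))*0 = (5*3)*0 = 15*0 = 0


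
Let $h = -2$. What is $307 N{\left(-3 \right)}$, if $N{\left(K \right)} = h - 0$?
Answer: $-614$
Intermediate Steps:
$N{\left(K \right)} = -2$ ($N{\left(K \right)} = -2 - 0 = -2 + 0 = -2$)
$307 N{\left(-3 \right)} = 307 \left(-2\right) = -614$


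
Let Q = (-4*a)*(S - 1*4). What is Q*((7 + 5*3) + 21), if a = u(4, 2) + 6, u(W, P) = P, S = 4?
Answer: 0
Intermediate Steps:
a = 8 (a = 2 + 6 = 8)
Q = 0 (Q = (-4*8)*(4 - 1*4) = -32*(4 - 4) = -32*0 = 0)
Q*((7 + 5*3) + 21) = 0*((7 + 5*3) + 21) = 0*((7 + 15) + 21) = 0*(22 + 21) = 0*43 = 0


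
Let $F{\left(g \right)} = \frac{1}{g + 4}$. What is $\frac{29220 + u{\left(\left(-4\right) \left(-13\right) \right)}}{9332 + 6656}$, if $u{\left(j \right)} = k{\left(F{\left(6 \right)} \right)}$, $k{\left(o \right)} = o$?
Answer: $\frac{41743}{22840} \approx 1.8276$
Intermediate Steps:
$F{\left(g \right)} = \frac{1}{4 + g}$
$u{\left(j \right)} = \frac{1}{10}$ ($u{\left(j \right)} = \frac{1}{4 + 6} = \frac{1}{10}$)
$\frac{29220 + u{\left(\left(-4\right) \left(-13\right) \right)}}{9332 + 6656} = \frac{29220 + \frac{1}{10}}{9332 + 6656} = \frac{292201}{10 \cdot 15988} = \frac{292201}{10} \cdot \frac{1}{15988} = \frac{41743}{22840}$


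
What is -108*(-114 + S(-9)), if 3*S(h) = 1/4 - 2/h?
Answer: 12295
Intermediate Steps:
S(h) = 1/12 - 2/(3*h) (S(h) = (1/4 - 2/h)/3 = (1*(¼) - 2/h)/3 = (¼ - 2/h)/3 = 1/12 - 2/(3*h))
-108*(-114 + S(-9)) = -108*(-114 + (1/12)*(-8 - 9)/(-9)) = -108*(-114 + (1/12)*(-⅑)*(-17)) = -108*(-114 + 17/108) = -108*(-12295/108) = 12295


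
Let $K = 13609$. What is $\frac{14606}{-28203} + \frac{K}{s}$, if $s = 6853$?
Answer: $\frac{40531387}{27610737} \approx 1.468$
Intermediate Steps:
$\frac{14606}{-28203} + \frac{K}{s} = \frac{14606}{-28203} + \frac{13609}{6853} = 14606 \left(- \frac{1}{28203}\right) + 13609 \cdot \frac{1}{6853} = - \frac{14606}{28203} + \frac{13609}{6853} = \frac{40531387}{27610737}$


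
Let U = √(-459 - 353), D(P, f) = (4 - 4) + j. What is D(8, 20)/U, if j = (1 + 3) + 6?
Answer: -5*I*√203/203 ≈ -0.35093*I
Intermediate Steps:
j = 10 (j = 4 + 6 = 10)
D(P, f) = 10 (D(P, f) = (4 - 4) + 10 = 0 + 10 = 10)
U = 2*I*√203 (U = √(-812) = 2*I*√203 ≈ 28.496*I)
D(8, 20)/U = 10/((2*I*√203)) = 10*(-I*√203/406) = -5*I*√203/203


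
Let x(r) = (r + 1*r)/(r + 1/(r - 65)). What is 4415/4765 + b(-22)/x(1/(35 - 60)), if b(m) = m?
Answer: -22161475/1549578 ≈ -14.302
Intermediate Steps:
x(r) = 2*r/(r + 1/(-65 + r)) (x(r) = (r + r)/(r + 1/(-65 + r)) = (2*r)/(r + 1/(-65 + r)) = 2*r/(r + 1/(-65 + r)))
4415/4765 + b(-22)/x(1/(35 - 60)) = 4415/4765 - 22*(35 - 60)*(1 + (1/(35 - 60))² - 65/(35 - 60))/(2*(-65 + 1/(35 - 60))) = 4415*(1/4765) - 22*(-25*(1 + (1/(-25))² - 65/(-25))/(2*(-65 + 1/(-25)))) = 883/953 - 22*(-25*(1 + (-1/25)² - 65*(-1/25))/(2*(-65 - 1/25))) = 883/953 - 22/(2*(-1/25)*(-1626/25)/(1 + 1/625 + 13/5)) = 883/953 - 22/(2*(-1/25)*(-1626/25)/(2251/625)) = 883/953 - 22/(2*(-1/25)*(625/2251)*(-1626/25)) = 883/953 - 22/3252/2251 = 883/953 - 22*2251/3252 = 883/953 - 24761/1626 = -22161475/1549578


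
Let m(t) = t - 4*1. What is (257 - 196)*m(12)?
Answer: 488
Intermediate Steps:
m(t) = -4 + t (m(t) = t - 4 = -4 + t)
(257 - 196)*m(12) = (257 - 196)*(-4 + 12) = 61*8 = 488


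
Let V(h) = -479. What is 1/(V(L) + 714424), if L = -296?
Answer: 1/713945 ≈ 1.4007e-6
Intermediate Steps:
1/(V(L) + 714424) = 1/(-479 + 714424) = 1/713945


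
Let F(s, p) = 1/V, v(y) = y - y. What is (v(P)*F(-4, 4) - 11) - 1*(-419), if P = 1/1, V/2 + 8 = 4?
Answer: 408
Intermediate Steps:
V = -8 (V = -16 + 2*4 = -16 + 8 = -8)
P = 1 (P = 1*1 = 1)
v(y) = 0
F(s, p) = -⅛ (F(s, p) = 1/(-8) = -⅛)
(v(P)*F(-4, 4) - 11) - 1*(-419) = (0*(-⅛) - 11) - 1*(-419) = (0 - 11) + 419 = -11 + 419 = 408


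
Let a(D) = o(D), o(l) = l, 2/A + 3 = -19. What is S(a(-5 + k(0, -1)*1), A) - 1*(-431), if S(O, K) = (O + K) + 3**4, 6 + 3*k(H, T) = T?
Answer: 16651/33 ≈ 504.58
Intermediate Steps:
A = -1/11 (A = 2/(-3 - 19) = 2/(-22) = 2*(-1/22) = -1/11 ≈ -0.090909)
k(H, T) = -2 + T/3
a(D) = D
S(O, K) = 81 + K + O (S(O, K) = (K + O) + 81 = 81 + K + O)
S(a(-5 + k(0, -1)*1), A) - 1*(-431) = (81 - 1/11 + (-5 + (-2 + (1/3)*(-1))*1)) - 1*(-431) = (81 - 1/11 + (-5 + (-2 - 1/3)*1)) + 431 = (81 - 1/11 + (-5 - 7/3*1)) + 431 = (81 - 1/11 + (-5 - 7/3)) + 431 = (81 - 1/11 - 22/3) + 431 = 2428/33 + 431 = 16651/33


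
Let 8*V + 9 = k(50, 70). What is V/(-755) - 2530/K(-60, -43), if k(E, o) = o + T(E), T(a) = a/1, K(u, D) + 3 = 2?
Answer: 15281089/6040 ≈ 2530.0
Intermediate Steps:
K(u, D) = -1 (K(u, D) = -3 + 2 = -1)
T(a) = a (T(a) = a*1 = a)
k(E, o) = E + o (k(E, o) = o + E = E + o)
V = 111/8 (V = -9/8 + (50 + 70)/8 = -9/8 + (⅛)*120 = -9/8 + 15 = 111/8 ≈ 13.875)
V/(-755) - 2530/K(-60, -43) = (111/8)/(-755) - 2530/(-1) = (111/8)*(-1/755) - 2530*(-1) = -111/6040 + 2530 = 15281089/6040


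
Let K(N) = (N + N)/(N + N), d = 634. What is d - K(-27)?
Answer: 633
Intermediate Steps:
K(N) = 1 (K(N) = (2*N)/((2*N)) = (2*N)*(1/(2*N)) = 1)
d - K(-27) = 634 - 1*1 = 634 - 1 = 633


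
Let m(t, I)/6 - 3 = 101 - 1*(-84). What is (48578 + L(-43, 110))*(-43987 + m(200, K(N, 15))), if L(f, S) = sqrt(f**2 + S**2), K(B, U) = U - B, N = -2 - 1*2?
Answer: -2082004502 - 42859*sqrt(13949) ≈ -2.0871e+9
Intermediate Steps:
N = -4 (N = -2 - 2 = -4)
m(t, I) = 1128 (m(t, I) = 18 + 6*(101 - 1*(-84)) = 18 + 6*(101 + 84) = 18 + 6*185 = 18 + 1110 = 1128)
L(f, S) = sqrt(S**2 + f**2)
(48578 + L(-43, 110))*(-43987 + m(200, K(N, 15))) = (48578 + sqrt(110**2 + (-43)**2))*(-43987 + 1128) = (48578 + sqrt(12100 + 1849))*(-42859) = (48578 + sqrt(13949))*(-42859) = -2082004502 - 42859*sqrt(13949)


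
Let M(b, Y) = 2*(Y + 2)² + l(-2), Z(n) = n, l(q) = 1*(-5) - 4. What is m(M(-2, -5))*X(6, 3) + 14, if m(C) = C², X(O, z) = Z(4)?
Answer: 338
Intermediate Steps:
l(q) = -9 (l(q) = -5 - 4 = -9)
X(O, z) = 4
M(b, Y) = -9 + 2*(2 + Y)² (M(b, Y) = 2*(Y + 2)² - 9 = 2*(2 + Y)² - 9 = -9 + 2*(2 + Y)²)
m(M(-2, -5))*X(6, 3) + 14 = (-9 + 2*(2 - 5)²)²*4 + 14 = (-9 + 2*(-3)²)²*4 + 14 = (-9 + 2*9)²*4 + 14 = (-9 + 18)²*4 + 14 = 9²*4 + 14 = 81*4 + 14 = 324 + 14 = 338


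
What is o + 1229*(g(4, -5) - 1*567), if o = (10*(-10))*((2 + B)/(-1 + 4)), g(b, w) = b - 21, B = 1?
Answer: -717836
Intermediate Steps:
g(b, w) = -21 + b
o = -100 (o = (10*(-10))*((2 + 1)/(-1 + 4)) = -300/3 = -100*1 = -100)
o + 1229*(g(4, -5) - 1*567) = -100 + 1229*((-21 + 4) - 1*567) = -100 + 1229*(-17 - 567) = -100 + 1229*(-584) = -100 - 717736 = -717836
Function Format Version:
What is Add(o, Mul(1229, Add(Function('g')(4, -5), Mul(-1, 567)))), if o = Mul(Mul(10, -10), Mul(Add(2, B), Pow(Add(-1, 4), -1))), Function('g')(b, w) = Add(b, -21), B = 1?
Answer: -717836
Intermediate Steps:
Function('g')(b, w) = Add(-21, b)
o = -100 (o = Mul(Mul(10, -10), Mul(Add(2, 1), Pow(Add(-1, 4), -1))) = Mul(-100, Mul(3, Pow(3, -1))) = Mul(-100, Mul(3, Rational(1, 3))) = Mul(-100, 1) = -100)
Add(o, Mul(1229, Add(Function('g')(4, -5), Mul(-1, 567)))) = Add(-100, Mul(1229, Add(Add(-21, 4), Mul(-1, 567)))) = Add(-100, Mul(1229, Add(-17, -567))) = Add(-100, Mul(1229, -584)) = Add(-100, -717736) = -717836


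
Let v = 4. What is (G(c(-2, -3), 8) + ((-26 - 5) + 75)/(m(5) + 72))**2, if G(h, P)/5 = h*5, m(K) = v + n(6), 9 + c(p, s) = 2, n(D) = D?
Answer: 51165409/1681 ≈ 30437.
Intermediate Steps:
c(p, s) = -7 (c(p, s) = -9 + 2 = -7)
m(K) = 10 (m(K) = 4 + 6 = 10)
G(h, P) = 25*h (G(h, P) = 5*(h*5) = 5*(5*h) = 25*h)
(G(c(-2, -3), 8) + ((-26 - 5) + 75)/(m(5) + 72))**2 = (25*(-7) + ((-26 - 5) + 75)/(10 + 72))**2 = (-175 + (-31 + 75)/82)**2 = (-175 + 44*(1/82))**2 = (-175 + 22/41)**2 = (-7153/41)**2 = 51165409/1681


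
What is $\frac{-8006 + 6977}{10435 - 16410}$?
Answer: $\frac{1029}{5975} \approx 0.17222$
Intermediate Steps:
$\frac{-8006 + 6977}{10435 - 16410} = - \frac{1029}{-5975} = \left(-1029\right) \left(- \frac{1}{5975}\right) = \frac{1029}{5975}$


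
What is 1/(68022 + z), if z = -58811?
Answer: 1/9211 ≈ 0.00010857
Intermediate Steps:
1/(68022 + z) = 1/(68022 - 58811) = 1/9211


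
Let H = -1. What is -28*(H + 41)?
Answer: -1120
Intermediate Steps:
-28*(H + 41) = -28*(-1 + 41) = -28*40 = -1120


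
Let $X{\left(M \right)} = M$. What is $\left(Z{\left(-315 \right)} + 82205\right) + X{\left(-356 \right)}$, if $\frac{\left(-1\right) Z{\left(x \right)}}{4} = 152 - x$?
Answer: $79981$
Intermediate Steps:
$Z{\left(x \right)} = -608 + 4 x$ ($Z{\left(x \right)} = - 4 \left(152 - x\right) = -608 + 4 x$)
$\left(Z{\left(-315 \right)} + 82205\right) + X{\left(-356 \right)} = \left(\left(-608 + 4 \left(-315\right)\right) + 82205\right) - 356 = \left(\left(-608 - 1260\right) + 82205\right) - 356 = \left(-1868 + 82205\right) - 356 = 80337 - 356 = 79981$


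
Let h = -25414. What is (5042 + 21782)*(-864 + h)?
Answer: -704881072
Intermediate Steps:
(5042 + 21782)*(-864 + h) = (5042 + 21782)*(-864 - 25414) = 26824*(-26278) = -704881072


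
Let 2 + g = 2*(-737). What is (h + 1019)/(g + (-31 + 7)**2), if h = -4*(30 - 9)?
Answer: -187/180 ≈ -1.0389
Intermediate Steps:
g = -1476 (g = -2 + 2*(-737) = -2 - 1474 = -1476)
h = -84 (h = -4*21 = -84)
(h + 1019)/(g + (-31 + 7)**2) = (-84 + 1019)/(-1476 + (-31 + 7)**2) = 935/(-1476 + (-24)**2) = 935/(-1476 + 576) = 935/(-900) = 935*(-1/900) = -187/180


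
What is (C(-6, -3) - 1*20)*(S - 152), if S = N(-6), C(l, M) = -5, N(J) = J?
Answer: 3950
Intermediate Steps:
S = -6
(C(-6, -3) - 1*20)*(S - 152) = (-5 - 1*20)*(-6 - 152) = (-5 - 20)*(-158) = -25*(-158) = 3950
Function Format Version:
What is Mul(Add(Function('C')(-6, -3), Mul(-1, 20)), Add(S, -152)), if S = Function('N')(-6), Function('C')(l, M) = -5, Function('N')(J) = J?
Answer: 3950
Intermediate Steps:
S = -6
Mul(Add(Function('C')(-6, -3), Mul(-1, 20)), Add(S, -152)) = Mul(Add(-5, Mul(-1, 20)), Add(-6, -152)) = Mul(Add(-5, -20), -158) = Mul(-25, -158) = 3950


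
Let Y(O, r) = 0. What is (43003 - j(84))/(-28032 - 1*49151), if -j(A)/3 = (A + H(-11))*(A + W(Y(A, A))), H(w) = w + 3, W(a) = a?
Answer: -62155/77183 ≈ -0.80529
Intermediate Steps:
H(w) = 3 + w
j(A) = -3*A*(-8 + A) (j(A) = -3*(A + (3 - 11))*(A + 0) = -3*(A - 8)*A = -3*(-8 + A)*A = -3*A*(-8 + A))
(43003 - j(84))/(-28032 - 1*49151) = (43003 - 3*84*(8 - 1*84))/(-28032 - 1*49151) = (43003 - 3*84*(8 - 84))/(-28032 - 49151) = (43003 - 3*84*(-76))/(-77183) = (43003 - 1*(-19152))*(-1/77183) = (43003 + 19152)*(-1/77183) = 62155*(-1/77183) = -62155/77183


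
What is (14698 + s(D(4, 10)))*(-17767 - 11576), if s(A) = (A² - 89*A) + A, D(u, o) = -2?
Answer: -436565154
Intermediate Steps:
s(A) = A² - 88*A
(14698 + s(D(4, 10)))*(-17767 - 11576) = (14698 - 2*(-88 - 2))*(-17767 - 11576) = (14698 - 2*(-90))*(-29343) = (14698 + 180)*(-29343) = 14878*(-29343) = -436565154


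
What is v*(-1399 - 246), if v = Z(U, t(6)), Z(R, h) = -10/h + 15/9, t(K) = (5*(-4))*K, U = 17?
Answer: -11515/4 ≈ -2878.8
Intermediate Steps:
t(K) = -20*K
Z(R, h) = 5/3 - 10/h (Z(R, h) = -10/h + 15*(1/9) = -10/h + 5/3 = 5/3 - 10/h)
v = 7/4 (v = 5/3 - 10/((-20*6)) = 5/3 - 10/(-120) = 5/3 - 10*(-1/120) = 5/3 + 1/12 = 7/4 ≈ 1.7500)
v*(-1399 - 246) = 7*(-1399 - 246)/4 = (7/4)*(-1645) = -11515/4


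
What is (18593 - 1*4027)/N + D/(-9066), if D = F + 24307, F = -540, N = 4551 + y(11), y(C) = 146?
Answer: 20421757/42583002 ≈ 0.47958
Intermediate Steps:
N = 4697 (N = 4551 + 146 = 4697)
D = 23767 (D = -540 + 24307 = 23767)
(18593 - 1*4027)/N + D/(-9066) = (18593 - 1*4027)/4697 + 23767/(-9066) = (18593 - 4027)*(1/4697) + 23767*(-1/9066) = 14566*(1/4697) - 23767/9066 = 14566/4697 - 23767/9066 = 20421757/42583002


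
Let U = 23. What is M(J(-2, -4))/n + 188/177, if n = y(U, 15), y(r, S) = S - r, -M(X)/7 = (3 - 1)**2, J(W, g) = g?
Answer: 1615/354 ≈ 4.5621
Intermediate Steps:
M(X) = -28 (M(X) = -7*(3 - 1)**2 = -7*2**2 = -7*4 = -28)
n = -8 (n = 15 - 1*23 = 15 - 23 = -8)
M(J(-2, -4))/n + 188/177 = -28/(-8) + 188/177 = -28*(-1/8) + 188*(1/177) = 7/2 + 188/177 = 1615/354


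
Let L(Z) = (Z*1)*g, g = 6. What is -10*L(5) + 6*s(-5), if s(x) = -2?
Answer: -312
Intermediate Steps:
L(Z) = 6*Z (L(Z) = (Z*1)*6 = Z*6 = 6*Z)
-10*L(5) + 6*s(-5) = -60*5 + 6*(-2) = -10*30 - 12 = -300 - 12 = -312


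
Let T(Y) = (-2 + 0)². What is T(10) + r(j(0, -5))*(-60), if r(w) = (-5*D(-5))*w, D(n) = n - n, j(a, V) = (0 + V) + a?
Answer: 4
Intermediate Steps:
j(a, V) = V + a
T(Y) = 4 (T(Y) = (-2)² = 4)
D(n) = 0
r(w) = 0 (r(w) = (-5*0)*w = 0*w = 0)
T(10) + r(j(0, -5))*(-60) = 4 + 0*(-60) = 4 + 0 = 4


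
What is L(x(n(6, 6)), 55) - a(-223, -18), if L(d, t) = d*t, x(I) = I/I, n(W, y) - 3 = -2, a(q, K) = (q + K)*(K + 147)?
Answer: 31144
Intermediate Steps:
a(q, K) = (147 + K)*(K + q) (a(q, K) = (K + q)*(147 + K) = (147 + K)*(K + q))
n(W, y) = 1 (n(W, y) = 3 - 2 = 1)
x(I) = 1
L(x(n(6, 6)), 55) - a(-223, -18) = 1*55 - ((-18)**2 + 147*(-18) + 147*(-223) - 18*(-223)) = 55 - (324 - 2646 - 32781 + 4014) = 55 - 1*(-31089) = 55 + 31089 = 31144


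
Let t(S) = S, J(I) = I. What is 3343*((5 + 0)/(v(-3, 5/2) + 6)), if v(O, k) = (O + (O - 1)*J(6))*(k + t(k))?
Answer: -16715/129 ≈ -129.57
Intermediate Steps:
v(O, k) = 2*k*(-6 + 7*O) (v(O, k) = (O + (O - 1)*6)*(k + k) = (O + (-1 + O)*6)*(2*k) = (O + (-6 + 6*O))*(2*k) = (-6 + 7*O)*(2*k) = 2*k*(-6 + 7*O))
3343*((5 + 0)/(v(-3, 5/2) + 6)) = 3343*((5 + 0)/(2*(5/2)*(-6 + 7*(-3)) + 6)) = 3343*(5/(2*(5*(1/2))*(-6 - 21) + 6)) = 3343*(5/(2*(5/2)*(-27) + 6)) = 3343*(5/(-135 + 6)) = 3343*(5/(-129)) = 3343*(5*(-1/129)) = 3343*(-5/129) = -16715/129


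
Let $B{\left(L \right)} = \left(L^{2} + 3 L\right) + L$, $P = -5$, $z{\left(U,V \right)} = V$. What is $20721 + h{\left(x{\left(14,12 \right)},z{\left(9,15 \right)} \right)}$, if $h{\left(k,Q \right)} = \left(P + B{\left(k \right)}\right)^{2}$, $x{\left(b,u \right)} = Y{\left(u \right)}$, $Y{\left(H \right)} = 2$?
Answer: $20770$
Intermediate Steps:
$x{\left(b,u \right)} = 2$
$B{\left(L \right)} = L^{2} + 4 L$
$h{\left(k,Q \right)} = \left(-5 + k \left(4 + k\right)\right)^{2}$
$20721 + h{\left(x{\left(14,12 \right)},z{\left(9,15 \right)} \right)} = 20721 + \left(-5 + 2 \left(4 + 2\right)\right)^{2} = 20721 + \left(-5 + 2 \cdot 6\right)^{2} = 20721 + \left(-5 + 12\right)^{2} = 20721 + 7^{2} = 20721 + 49 = 20770$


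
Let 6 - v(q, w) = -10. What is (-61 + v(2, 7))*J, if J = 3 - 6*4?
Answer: 945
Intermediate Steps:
J = -21 (J = 3 - 24 = -21)
v(q, w) = 16 (v(q, w) = 6 - 1*(-10) = 6 + 10 = 16)
(-61 + v(2, 7))*J = (-61 + 16)*(-21) = -45*(-21) = 945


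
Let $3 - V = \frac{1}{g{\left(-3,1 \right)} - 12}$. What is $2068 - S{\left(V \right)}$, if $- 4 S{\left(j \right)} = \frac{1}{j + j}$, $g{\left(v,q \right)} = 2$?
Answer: $\frac{256437}{124} \approx 2068.0$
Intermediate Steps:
$V = \frac{31}{10}$ ($V = 3 - \frac{1}{2 - 12} = 3 - \frac{1}{-10} = 3 - - \frac{1}{10} = 3 + \frac{1}{10} = \frac{31}{10} \approx 3.1$)
$S{\left(j \right)} = - \frac{1}{8 j}$ ($S{\left(j \right)} = - \frac{1}{4 \left(j + j\right)} = - \frac{1}{4 \cdot 2 j} = - \frac{\frac{1}{2} \frac{1}{j}}{4} = - \frac{1}{8 j}$)
$2068 - S{\left(V \right)} = 2068 - - \frac{1}{8 \cdot \frac{31}{10}} = 2068 - \left(- \frac{1}{8}\right) \frac{10}{31} = 2068 - - \frac{5}{124} = 2068 + \frac{5}{124} = \frac{256437}{124}$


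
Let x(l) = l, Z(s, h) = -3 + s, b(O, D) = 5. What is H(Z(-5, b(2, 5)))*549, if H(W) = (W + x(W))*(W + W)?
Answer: 140544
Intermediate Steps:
H(W) = 4*W² (H(W) = (W + W)*(W + W) = (2*W)*(2*W) = 4*W²)
H(Z(-5, b(2, 5)))*549 = (4*(-3 - 5)²)*549 = (4*(-8)²)*549 = (4*64)*549 = 256*549 = 140544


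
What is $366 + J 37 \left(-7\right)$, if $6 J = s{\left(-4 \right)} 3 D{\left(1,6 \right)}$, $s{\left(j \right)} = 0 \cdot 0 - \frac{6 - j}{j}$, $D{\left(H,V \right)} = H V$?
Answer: $- \frac{3153}{2} \approx -1576.5$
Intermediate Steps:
$s{\left(j \right)} = - \frac{6 - j}{j}$ ($s{\left(j \right)} = 0 - \frac{6 - j}{j} = - \frac{6 - j}{j}$)
$J = \frac{15}{2}$ ($J = \frac{\frac{-6 - 4}{-4} \cdot 3 \cdot 1 \cdot 6}{6} = \frac{\left(- \frac{1}{4}\right) \left(-10\right) 3 \cdot 6}{6} = \frac{\frac{5}{2} \cdot 3 \cdot 6}{6} = \frac{\frac{15}{2} \cdot 6}{6} = \frac{1}{6} \cdot 45 = \frac{15}{2} \approx 7.5$)
$366 + J 37 \left(-7\right) = 366 + \frac{15 \cdot 37 \left(-7\right)}{2} = 366 + \frac{15}{2} \left(-259\right) = 366 - \frac{3885}{2} = - \frac{3153}{2}$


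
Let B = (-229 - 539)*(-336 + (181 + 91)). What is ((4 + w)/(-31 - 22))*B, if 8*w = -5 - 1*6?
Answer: -129024/53 ≈ -2434.4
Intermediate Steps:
B = 49152 (B = -768*(-336 + 272) = -768*(-64) = 49152)
w = -11/8 (w = (-5 - 1*6)/8 = (-5 - 6)/8 = (⅛)*(-11) = -11/8 ≈ -1.3750)
((4 + w)/(-31 - 22))*B = ((4 - 11/8)/(-31 - 22))*49152 = ((21/8)/(-53))*49152 = ((21/8)*(-1/53))*49152 = -21/424*49152 = -129024/53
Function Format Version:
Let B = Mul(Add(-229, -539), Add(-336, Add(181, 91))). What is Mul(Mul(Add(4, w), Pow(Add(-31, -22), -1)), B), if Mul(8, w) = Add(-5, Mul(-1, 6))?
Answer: Rational(-129024, 53) ≈ -2434.4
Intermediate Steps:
B = 49152 (B = Mul(-768, Add(-336, 272)) = Mul(-768, -64) = 49152)
w = Rational(-11, 8) (w = Mul(Rational(1, 8), Add(-5, Mul(-1, 6))) = Mul(Rational(1, 8), Add(-5, -6)) = Mul(Rational(1, 8), -11) = Rational(-11, 8) ≈ -1.3750)
Mul(Mul(Add(4, w), Pow(Add(-31, -22), -1)), B) = Mul(Mul(Add(4, Rational(-11, 8)), Pow(Add(-31, -22), -1)), 49152) = Mul(Mul(Rational(21, 8), Pow(-53, -1)), 49152) = Mul(Mul(Rational(21, 8), Rational(-1, 53)), 49152) = Mul(Rational(-21, 424), 49152) = Rational(-129024, 53)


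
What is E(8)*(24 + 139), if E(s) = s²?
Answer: 10432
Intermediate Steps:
E(8)*(24 + 139) = 8²*(24 + 139) = 64*163 = 10432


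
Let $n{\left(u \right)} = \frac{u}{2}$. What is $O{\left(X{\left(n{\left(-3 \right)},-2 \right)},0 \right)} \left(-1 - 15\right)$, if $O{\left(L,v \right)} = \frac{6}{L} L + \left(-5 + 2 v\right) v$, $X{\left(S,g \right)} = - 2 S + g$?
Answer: $-96$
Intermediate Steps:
$n{\left(u \right)} = \frac{u}{2}$ ($n{\left(u \right)} = u \frac{1}{2} = \frac{u}{2}$)
$X{\left(S,g \right)} = g - 2 S$
$O{\left(L,v \right)} = 6 + v \left(-5 + 2 v\right)$
$O{\left(X{\left(n{\left(-3 \right)},-2 \right)},0 \right)} \left(-1 - 15\right) = \left(6 - 0 + 2 \cdot 0^{2}\right) \left(-1 - 15\right) = \left(6 + 0 + 2 \cdot 0\right) \left(-16\right) = \left(6 + 0 + 0\right) \left(-16\right) = 6 \left(-16\right) = -96$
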